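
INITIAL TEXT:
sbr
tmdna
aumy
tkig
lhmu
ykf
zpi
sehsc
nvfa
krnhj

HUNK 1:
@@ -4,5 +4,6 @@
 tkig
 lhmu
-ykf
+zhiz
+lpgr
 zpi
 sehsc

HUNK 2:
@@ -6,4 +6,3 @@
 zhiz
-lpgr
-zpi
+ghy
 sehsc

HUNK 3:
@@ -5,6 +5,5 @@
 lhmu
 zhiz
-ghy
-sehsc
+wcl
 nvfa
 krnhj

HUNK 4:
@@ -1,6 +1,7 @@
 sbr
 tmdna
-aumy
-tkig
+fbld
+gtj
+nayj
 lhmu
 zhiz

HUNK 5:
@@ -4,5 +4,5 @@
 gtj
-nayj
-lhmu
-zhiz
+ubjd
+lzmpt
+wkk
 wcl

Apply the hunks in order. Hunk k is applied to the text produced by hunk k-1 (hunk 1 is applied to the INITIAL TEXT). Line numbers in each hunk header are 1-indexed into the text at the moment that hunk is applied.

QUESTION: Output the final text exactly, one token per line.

Hunk 1: at line 4 remove [ykf] add [zhiz,lpgr] -> 11 lines: sbr tmdna aumy tkig lhmu zhiz lpgr zpi sehsc nvfa krnhj
Hunk 2: at line 6 remove [lpgr,zpi] add [ghy] -> 10 lines: sbr tmdna aumy tkig lhmu zhiz ghy sehsc nvfa krnhj
Hunk 3: at line 5 remove [ghy,sehsc] add [wcl] -> 9 lines: sbr tmdna aumy tkig lhmu zhiz wcl nvfa krnhj
Hunk 4: at line 1 remove [aumy,tkig] add [fbld,gtj,nayj] -> 10 lines: sbr tmdna fbld gtj nayj lhmu zhiz wcl nvfa krnhj
Hunk 5: at line 4 remove [nayj,lhmu,zhiz] add [ubjd,lzmpt,wkk] -> 10 lines: sbr tmdna fbld gtj ubjd lzmpt wkk wcl nvfa krnhj

Answer: sbr
tmdna
fbld
gtj
ubjd
lzmpt
wkk
wcl
nvfa
krnhj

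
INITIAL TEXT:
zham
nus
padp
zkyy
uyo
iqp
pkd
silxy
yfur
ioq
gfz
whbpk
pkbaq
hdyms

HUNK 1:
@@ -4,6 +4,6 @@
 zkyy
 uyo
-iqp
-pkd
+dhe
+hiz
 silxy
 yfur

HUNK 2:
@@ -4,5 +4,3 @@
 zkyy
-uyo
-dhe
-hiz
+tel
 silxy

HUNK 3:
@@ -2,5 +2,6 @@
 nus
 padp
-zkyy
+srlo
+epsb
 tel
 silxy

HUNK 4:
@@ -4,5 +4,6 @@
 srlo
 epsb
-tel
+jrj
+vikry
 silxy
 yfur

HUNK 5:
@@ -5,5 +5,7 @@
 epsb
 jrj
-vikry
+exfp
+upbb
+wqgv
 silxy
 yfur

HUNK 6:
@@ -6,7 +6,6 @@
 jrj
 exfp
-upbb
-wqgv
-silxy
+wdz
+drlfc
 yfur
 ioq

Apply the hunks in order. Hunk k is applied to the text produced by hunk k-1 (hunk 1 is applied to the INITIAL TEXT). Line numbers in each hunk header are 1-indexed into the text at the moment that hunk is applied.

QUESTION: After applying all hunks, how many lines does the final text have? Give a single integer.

Answer: 15

Derivation:
Hunk 1: at line 4 remove [iqp,pkd] add [dhe,hiz] -> 14 lines: zham nus padp zkyy uyo dhe hiz silxy yfur ioq gfz whbpk pkbaq hdyms
Hunk 2: at line 4 remove [uyo,dhe,hiz] add [tel] -> 12 lines: zham nus padp zkyy tel silxy yfur ioq gfz whbpk pkbaq hdyms
Hunk 3: at line 2 remove [zkyy] add [srlo,epsb] -> 13 lines: zham nus padp srlo epsb tel silxy yfur ioq gfz whbpk pkbaq hdyms
Hunk 4: at line 4 remove [tel] add [jrj,vikry] -> 14 lines: zham nus padp srlo epsb jrj vikry silxy yfur ioq gfz whbpk pkbaq hdyms
Hunk 5: at line 5 remove [vikry] add [exfp,upbb,wqgv] -> 16 lines: zham nus padp srlo epsb jrj exfp upbb wqgv silxy yfur ioq gfz whbpk pkbaq hdyms
Hunk 6: at line 6 remove [upbb,wqgv,silxy] add [wdz,drlfc] -> 15 lines: zham nus padp srlo epsb jrj exfp wdz drlfc yfur ioq gfz whbpk pkbaq hdyms
Final line count: 15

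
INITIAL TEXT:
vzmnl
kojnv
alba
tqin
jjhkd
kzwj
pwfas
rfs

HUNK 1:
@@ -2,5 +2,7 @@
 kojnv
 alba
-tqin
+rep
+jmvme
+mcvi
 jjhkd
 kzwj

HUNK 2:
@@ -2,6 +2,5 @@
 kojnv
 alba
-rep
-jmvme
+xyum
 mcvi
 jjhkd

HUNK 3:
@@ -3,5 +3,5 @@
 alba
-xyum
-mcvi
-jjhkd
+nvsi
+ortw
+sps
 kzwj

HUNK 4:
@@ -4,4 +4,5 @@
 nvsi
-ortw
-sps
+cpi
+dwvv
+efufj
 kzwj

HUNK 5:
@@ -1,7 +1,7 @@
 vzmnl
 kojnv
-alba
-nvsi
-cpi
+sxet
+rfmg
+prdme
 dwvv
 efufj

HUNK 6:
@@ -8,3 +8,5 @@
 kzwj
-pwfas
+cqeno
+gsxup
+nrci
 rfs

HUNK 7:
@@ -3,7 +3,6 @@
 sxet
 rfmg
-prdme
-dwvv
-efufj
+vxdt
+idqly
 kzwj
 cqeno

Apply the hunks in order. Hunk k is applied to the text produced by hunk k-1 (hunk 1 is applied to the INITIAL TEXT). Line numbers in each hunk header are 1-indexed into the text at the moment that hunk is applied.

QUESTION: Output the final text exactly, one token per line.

Hunk 1: at line 2 remove [tqin] add [rep,jmvme,mcvi] -> 10 lines: vzmnl kojnv alba rep jmvme mcvi jjhkd kzwj pwfas rfs
Hunk 2: at line 2 remove [rep,jmvme] add [xyum] -> 9 lines: vzmnl kojnv alba xyum mcvi jjhkd kzwj pwfas rfs
Hunk 3: at line 3 remove [xyum,mcvi,jjhkd] add [nvsi,ortw,sps] -> 9 lines: vzmnl kojnv alba nvsi ortw sps kzwj pwfas rfs
Hunk 4: at line 4 remove [ortw,sps] add [cpi,dwvv,efufj] -> 10 lines: vzmnl kojnv alba nvsi cpi dwvv efufj kzwj pwfas rfs
Hunk 5: at line 1 remove [alba,nvsi,cpi] add [sxet,rfmg,prdme] -> 10 lines: vzmnl kojnv sxet rfmg prdme dwvv efufj kzwj pwfas rfs
Hunk 6: at line 8 remove [pwfas] add [cqeno,gsxup,nrci] -> 12 lines: vzmnl kojnv sxet rfmg prdme dwvv efufj kzwj cqeno gsxup nrci rfs
Hunk 7: at line 3 remove [prdme,dwvv,efufj] add [vxdt,idqly] -> 11 lines: vzmnl kojnv sxet rfmg vxdt idqly kzwj cqeno gsxup nrci rfs

Answer: vzmnl
kojnv
sxet
rfmg
vxdt
idqly
kzwj
cqeno
gsxup
nrci
rfs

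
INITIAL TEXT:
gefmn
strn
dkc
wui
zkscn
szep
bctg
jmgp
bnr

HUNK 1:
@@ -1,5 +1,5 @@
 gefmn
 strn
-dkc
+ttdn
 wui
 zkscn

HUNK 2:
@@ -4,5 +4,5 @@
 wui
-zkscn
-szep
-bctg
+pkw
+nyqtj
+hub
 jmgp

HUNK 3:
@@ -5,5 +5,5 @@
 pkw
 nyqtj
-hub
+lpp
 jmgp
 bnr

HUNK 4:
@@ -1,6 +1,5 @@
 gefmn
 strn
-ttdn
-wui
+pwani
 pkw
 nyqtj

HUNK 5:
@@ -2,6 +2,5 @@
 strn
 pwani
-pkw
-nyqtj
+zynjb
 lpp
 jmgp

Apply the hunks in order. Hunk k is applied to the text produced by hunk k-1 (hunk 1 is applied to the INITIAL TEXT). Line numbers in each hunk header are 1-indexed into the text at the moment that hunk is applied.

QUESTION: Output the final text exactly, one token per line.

Hunk 1: at line 1 remove [dkc] add [ttdn] -> 9 lines: gefmn strn ttdn wui zkscn szep bctg jmgp bnr
Hunk 2: at line 4 remove [zkscn,szep,bctg] add [pkw,nyqtj,hub] -> 9 lines: gefmn strn ttdn wui pkw nyqtj hub jmgp bnr
Hunk 3: at line 5 remove [hub] add [lpp] -> 9 lines: gefmn strn ttdn wui pkw nyqtj lpp jmgp bnr
Hunk 4: at line 1 remove [ttdn,wui] add [pwani] -> 8 lines: gefmn strn pwani pkw nyqtj lpp jmgp bnr
Hunk 5: at line 2 remove [pkw,nyqtj] add [zynjb] -> 7 lines: gefmn strn pwani zynjb lpp jmgp bnr

Answer: gefmn
strn
pwani
zynjb
lpp
jmgp
bnr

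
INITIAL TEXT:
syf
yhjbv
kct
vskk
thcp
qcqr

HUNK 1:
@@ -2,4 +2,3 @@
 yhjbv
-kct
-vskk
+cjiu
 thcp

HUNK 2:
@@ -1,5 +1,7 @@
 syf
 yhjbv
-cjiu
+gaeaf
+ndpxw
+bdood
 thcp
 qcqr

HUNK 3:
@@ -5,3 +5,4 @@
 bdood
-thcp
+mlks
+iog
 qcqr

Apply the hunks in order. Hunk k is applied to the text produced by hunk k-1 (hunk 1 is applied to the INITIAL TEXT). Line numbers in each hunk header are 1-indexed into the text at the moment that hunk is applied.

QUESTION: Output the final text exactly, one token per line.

Answer: syf
yhjbv
gaeaf
ndpxw
bdood
mlks
iog
qcqr

Derivation:
Hunk 1: at line 2 remove [kct,vskk] add [cjiu] -> 5 lines: syf yhjbv cjiu thcp qcqr
Hunk 2: at line 1 remove [cjiu] add [gaeaf,ndpxw,bdood] -> 7 lines: syf yhjbv gaeaf ndpxw bdood thcp qcqr
Hunk 3: at line 5 remove [thcp] add [mlks,iog] -> 8 lines: syf yhjbv gaeaf ndpxw bdood mlks iog qcqr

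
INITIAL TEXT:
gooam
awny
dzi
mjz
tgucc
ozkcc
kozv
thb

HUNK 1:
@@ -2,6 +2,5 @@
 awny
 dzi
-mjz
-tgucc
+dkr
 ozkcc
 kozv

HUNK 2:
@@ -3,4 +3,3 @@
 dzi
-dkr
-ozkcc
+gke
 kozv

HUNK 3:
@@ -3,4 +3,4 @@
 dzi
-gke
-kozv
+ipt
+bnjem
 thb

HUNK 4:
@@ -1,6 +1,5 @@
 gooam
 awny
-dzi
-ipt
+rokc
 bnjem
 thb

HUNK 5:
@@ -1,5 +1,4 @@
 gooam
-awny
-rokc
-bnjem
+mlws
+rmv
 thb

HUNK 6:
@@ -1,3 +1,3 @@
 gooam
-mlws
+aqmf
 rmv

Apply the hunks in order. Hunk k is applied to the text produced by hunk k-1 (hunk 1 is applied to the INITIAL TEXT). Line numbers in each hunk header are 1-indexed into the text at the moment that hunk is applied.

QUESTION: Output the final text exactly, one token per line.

Hunk 1: at line 2 remove [mjz,tgucc] add [dkr] -> 7 lines: gooam awny dzi dkr ozkcc kozv thb
Hunk 2: at line 3 remove [dkr,ozkcc] add [gke] -> 6 lines: gooam awny dzi gke kozv thb
Hunk 3: at line 3 remove [gke,kozv] add [ipt,bnjem] -> 6 lines: gooam awny dzi ipt bnjem thb
Hunk 4: at line 1 remove [dzi,ipt] add [rokc] -> 5 lines: gooam awny rokc bnjem thb
Hunk 5: at line 1 remove [awny,rokc,bnjem] add [mlws,rmv] -> 4 lines: gooam mlws rmv thb
Hunk 6: at line 1 remove [mlws] add [aqmf] -> 4 lines: gooam aqmf rmv thb

Answer: gooam
aqmf
rmv
thb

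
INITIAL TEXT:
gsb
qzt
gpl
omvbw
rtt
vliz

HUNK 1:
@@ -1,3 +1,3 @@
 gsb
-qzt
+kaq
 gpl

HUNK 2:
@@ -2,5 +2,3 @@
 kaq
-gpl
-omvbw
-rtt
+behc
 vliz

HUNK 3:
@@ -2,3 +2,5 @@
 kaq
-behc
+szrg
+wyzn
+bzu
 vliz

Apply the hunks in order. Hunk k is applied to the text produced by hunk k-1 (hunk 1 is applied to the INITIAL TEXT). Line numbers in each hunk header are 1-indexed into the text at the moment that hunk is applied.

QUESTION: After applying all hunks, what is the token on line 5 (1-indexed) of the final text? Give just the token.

Hunk 1: at line 1 remove [qzt] add [kaq] -> 6 lines: gsb kaq gpl omvbw rtt vliz
Hunk 2: at line 2 remove [gpl,omvbw,rtt] add [behc] -> 4 lines: gsb kaq behc vliz
Hunk 3: at line 2 remove [behc] add [szrg,wyzn,bzu] -> 6 lines: gsb kaq szrg wyzn bzu vliz
Final line 5: bzu

Answer: bzu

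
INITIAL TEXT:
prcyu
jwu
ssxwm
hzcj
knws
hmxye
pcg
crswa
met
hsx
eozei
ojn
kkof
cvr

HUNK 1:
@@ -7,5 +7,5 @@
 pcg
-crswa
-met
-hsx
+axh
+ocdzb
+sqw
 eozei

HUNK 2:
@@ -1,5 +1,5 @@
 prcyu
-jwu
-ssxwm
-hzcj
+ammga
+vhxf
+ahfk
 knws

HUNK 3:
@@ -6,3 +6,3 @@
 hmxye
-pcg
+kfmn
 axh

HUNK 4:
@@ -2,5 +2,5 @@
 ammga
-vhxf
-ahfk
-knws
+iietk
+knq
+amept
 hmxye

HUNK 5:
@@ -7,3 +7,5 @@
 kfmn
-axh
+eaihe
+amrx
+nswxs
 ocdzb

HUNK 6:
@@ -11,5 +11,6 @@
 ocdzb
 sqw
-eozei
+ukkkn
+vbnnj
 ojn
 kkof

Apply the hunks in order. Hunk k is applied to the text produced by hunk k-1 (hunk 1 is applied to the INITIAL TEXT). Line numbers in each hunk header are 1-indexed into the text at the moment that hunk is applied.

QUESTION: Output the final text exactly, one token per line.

Hunk 1: at line 7 remove [crswa,met,hsx] add [axh,ocdzb,sqw] -> 14 lines: prcyu jwu ssxwm hzcj knws hmxye pcg axh ocdzb sqw eozei ojn kkof cvr
Hunk 2: at line 1 remove [jwu,ssxwm,hzcj] add [ammga,vhxf,ahfk] -> 14 lines: prcyu ammga vhxf ahfk knws hmxye pcg axh ocdzb sqw eozei ojn kkof cvr
Hunk 3: at line 6 remove [pcg] add [kfmn] -> 14 lines: prcyu ammga vhxf ahfk knws hmxye kfmn axh ocdzb sqw eozei ojn kkof cvr
Hunk 4: at line 2 remove [vhxf,ahfk,knws] add [iietk,knq,amept] -> 14 lines: prcyu ammga iietk knq amept hmxye kfmn axh ocdzb sqw eozei ojn kkof cvr
Hunk 5: at line 7 remove [axh] add [eaihe,amrx,nswxs] -> 16 lines: prcyu ammga iietk knq amept hmxye kfmn eaihe amrx nswxs ocdzb sqw eozei ojn kkof cvr
Hunk 6: at line 11 remove [eozei] add [ukkkn,vbnnj] -> 17 lines: prcyu ammga iietk knq amept hmxye kfmn eaihe amrx nswxs ocdzb sqw ukkkn vbnnj ojn kkof cvr

Answer: prcyu
ammga
iietk
knq
amept
hmxye
kfmn
eaihe
amrx
nswxs
ocdzb
sqw
ukkkn
vbnnj
ojn
kkof
cvr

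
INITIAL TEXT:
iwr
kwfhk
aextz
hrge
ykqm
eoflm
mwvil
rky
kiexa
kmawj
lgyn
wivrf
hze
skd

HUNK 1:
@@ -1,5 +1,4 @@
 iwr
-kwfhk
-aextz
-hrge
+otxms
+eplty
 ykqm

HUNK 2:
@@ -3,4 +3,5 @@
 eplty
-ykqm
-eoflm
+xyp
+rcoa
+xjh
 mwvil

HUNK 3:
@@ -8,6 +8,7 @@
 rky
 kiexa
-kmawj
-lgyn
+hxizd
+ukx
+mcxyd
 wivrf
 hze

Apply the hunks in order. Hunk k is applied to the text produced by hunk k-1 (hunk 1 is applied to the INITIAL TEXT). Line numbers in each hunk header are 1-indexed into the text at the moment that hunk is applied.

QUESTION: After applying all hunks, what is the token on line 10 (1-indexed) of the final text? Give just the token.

Hunk 1: at line 1 remove [kwfhk,aextz,hrge] add [otxms,eplty] -> 13 lines: iwr otxms eplty ykqm eoflm mwvil rky kiexa kmawj lgyn wivrf hze skd
Hunk 2: at line 3 remove [ykqm,eoflm] add [xyp,rcoa,xjh] -> 14 lines: iwr otxms eplty xyp rcoa xjh mwvil rky kiexa kmawj lgyn wivrf hze skd
Hunk 3: at line 8 remove [kmawj,lgyn] add [hxizd,ukx,mcxyd] -> 15 lines: iwr otxms eplty xyp rcoa xjh mwvil rky kiexa hxizd ukx mcxyd wivrf hze skd
Final line 10: hxizd

Answer: hxizd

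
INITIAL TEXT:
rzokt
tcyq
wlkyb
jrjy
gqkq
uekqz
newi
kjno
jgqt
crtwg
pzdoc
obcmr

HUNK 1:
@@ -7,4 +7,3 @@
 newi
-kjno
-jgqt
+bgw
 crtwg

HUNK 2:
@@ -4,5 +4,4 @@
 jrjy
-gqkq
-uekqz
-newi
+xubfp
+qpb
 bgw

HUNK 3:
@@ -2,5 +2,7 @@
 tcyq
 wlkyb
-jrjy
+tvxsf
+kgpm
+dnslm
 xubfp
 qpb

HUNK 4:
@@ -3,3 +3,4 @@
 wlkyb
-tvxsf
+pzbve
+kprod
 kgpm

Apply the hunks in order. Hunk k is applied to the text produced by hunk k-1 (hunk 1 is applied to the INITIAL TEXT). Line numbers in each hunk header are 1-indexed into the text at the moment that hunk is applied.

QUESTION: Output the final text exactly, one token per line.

Answer: rzokt
tcyq
wlkyb
pzbve
kprod
kgpm
dnslm
xubfp
qpb
bgw
crtwg
pzdoc
obcmr

Derivation:
Hunk 1: at line 7 remove [kjno,jgqt] add [bgw] -> 11 lines: rzokt tcyq wlkyb jrjy gqkq uekqz newi bgw crtwg pzdoc obcmr
Hunk 2: at line 4 remove [gqkq,uekqz,newi] add [xubfp,qpb] -> 10 lines: rzokt tcyq wlkyb jrjy xubfp qpb bgw crtwg pzdoc obcmr
Hunk 3: at line 2 remove [jrjy] add [tvxsf,kgpm,dnslm] -> 12 lines: rzokt tcyq wlkyb tvxsf kgpm dnslm xubfp qpb bgw crtwg pzdoc obcmr
Hunk 4: at line 3 remove [tvxsf] add [pzbve,kprod] -> 13 lines: rzokt tcyq wlkyb pzbve kprod kgpm dnslm xubfp qpb bgw crtwg pzdoc obcmr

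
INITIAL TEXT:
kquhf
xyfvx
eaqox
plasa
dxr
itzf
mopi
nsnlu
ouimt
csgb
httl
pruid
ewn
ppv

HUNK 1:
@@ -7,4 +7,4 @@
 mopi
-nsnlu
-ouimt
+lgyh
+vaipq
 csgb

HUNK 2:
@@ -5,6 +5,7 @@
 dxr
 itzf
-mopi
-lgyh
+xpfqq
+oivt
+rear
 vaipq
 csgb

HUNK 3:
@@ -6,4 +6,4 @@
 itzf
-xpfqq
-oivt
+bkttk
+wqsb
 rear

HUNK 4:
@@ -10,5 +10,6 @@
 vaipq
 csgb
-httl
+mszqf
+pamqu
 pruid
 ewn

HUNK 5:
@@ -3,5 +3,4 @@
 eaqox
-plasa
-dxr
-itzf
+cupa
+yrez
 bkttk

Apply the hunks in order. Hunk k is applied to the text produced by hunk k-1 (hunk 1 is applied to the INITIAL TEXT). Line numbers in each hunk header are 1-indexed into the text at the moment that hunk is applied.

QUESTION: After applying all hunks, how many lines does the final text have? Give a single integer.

Hunk 1: at line 7 remove [nsnlu,ouimt] add [lgyh,vaipq] -> 14 lines: kquhf xyfvx eaqox plasa dxr itzf mopi lgyh vaipq csgb httl pruid ewn ppv
Hunk 2: at line 5 remove [mopi,lgyh] add [xpfqq,oivt,rear] -> 15 lines: kquhf xyfvx eaqox plasa dxr itzf xpfqq oivt rear vaipq csgb httl pruid ewn ppv
Hunk 3: at line 6 remove [xpfqq,oivt] add [bkttk,wqsb] -> 15 lines: kquhf xyfvx eaqox plasa dxr itzf bkttk wqsb rear vaipq csgb httl pruid ewn ppv
Hunk 4: at line 10 remove [httl] add [mszqf,pamqu] -> 16 lines: kquhf xyfvx eaqox plasa dxr itzf bkttk wqsb rear vaipq csgb mszqf pamqu pruid ewn ppv
Hunk 5: at line 3 remove [plasa,dxr,itzf] add [cupa,yrez] -> 15 lines: kquhf xyfvx eaqox cupa yrez bkttk wqsb rear vaipq csgb mszqf pamqu pruid ewn ppv
Final line count: 15

Answer: 15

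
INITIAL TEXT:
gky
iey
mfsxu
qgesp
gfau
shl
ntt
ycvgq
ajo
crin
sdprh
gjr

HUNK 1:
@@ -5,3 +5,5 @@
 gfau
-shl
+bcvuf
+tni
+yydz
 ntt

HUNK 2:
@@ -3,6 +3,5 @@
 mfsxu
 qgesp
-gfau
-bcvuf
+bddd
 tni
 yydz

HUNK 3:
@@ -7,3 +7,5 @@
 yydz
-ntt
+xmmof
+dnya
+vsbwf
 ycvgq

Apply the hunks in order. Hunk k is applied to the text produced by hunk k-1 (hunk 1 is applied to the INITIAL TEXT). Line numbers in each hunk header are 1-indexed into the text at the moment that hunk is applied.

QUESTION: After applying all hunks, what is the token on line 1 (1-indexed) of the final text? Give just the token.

Answer: gky

Derivation:
Hunk 1: at line 5 remove [shl] add [bcvuf,tni,yydz] -> 14 lines: gky iey mfsxu qgesp gfau bcvuf tni yydz ntt ycvgq ajo crin sdprh gjr
Hunk 2: at line 3 remove [gfau,bcvuf] add [bddd] -> 13 lines: gky iey mfsxu qgesp bddd tni yydz ntt ycvgq ajo crin sdprh gjr
Hunk 3: at line 7 remove [ntt] add [xmmof,dnya,vsbwf] -> 15 lines: gky iey mfsxu qgesp bddd tni yydz xmmof dnya vsbwf ycvgq ajo crin sdprh gjr
Final line 1: gky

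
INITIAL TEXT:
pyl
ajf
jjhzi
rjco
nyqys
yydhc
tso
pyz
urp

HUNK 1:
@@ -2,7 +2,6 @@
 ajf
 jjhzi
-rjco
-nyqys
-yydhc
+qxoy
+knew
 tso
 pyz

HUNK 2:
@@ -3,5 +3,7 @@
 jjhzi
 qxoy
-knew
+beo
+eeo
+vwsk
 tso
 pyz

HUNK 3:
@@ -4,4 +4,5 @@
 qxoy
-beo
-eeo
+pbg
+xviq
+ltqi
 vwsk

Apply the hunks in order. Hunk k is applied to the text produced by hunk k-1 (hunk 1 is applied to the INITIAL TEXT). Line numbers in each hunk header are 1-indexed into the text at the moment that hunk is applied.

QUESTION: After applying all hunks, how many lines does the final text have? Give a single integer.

Hunk 1: at line 2 remove [rjco,nyqys,yydhc] add [qxoy,knew] -> 8 lines: pyl ajf jjhzi qxoy knew tso pyz urp
Hunk 2: at line 3 remove [knew] add [beo,eeo,vwsk] -> 10 lines: pyl ajf jjhzi qxoy beo eeo vwsk tso pyz urp
Hunk 3: at line 4 remove [beo,eeo] add [pbg,xviq,ltqi] -> 11 lines: pyl ajf jjhzi qxoy pbg xviq ltqi vwsk tso pyz urp
Final line count: 11

Answer: 11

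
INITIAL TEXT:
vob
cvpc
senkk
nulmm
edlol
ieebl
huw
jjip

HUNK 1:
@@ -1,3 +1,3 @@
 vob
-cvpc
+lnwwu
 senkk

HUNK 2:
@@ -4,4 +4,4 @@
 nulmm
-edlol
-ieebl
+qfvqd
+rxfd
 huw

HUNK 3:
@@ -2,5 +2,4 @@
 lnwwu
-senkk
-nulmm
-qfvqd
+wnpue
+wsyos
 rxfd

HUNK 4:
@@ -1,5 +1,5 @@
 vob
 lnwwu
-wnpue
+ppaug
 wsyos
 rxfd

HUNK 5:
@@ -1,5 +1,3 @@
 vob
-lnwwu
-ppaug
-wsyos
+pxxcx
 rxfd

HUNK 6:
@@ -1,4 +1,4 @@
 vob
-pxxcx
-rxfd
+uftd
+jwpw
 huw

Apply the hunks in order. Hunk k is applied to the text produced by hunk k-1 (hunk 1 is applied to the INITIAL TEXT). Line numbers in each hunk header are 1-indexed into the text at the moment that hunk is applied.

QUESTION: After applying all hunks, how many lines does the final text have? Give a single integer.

Hunk 1: at line 1 remove [cvpc] add [lnwwu] -> 8 lines: vob lnwwu senkk nulmm edlol ieebl huw jjip
Hunk 2: at line 4 remove [edlol,ieebl] add [qfvqd,rxfd] -> 8 lines: vob lnwwu senkk nulmm qfvqd rxfd huw jjip
Hunk 3: at line 2 remove [senkk,nulmm,qfvqd] add [wnpue,wsyos] -> 7 lines: vob lnwwu wnpue wsyos rxfd huw jjip
Hunk 4: at line 1 remove [wnpue] add [ppaug] -> 7 lines: vob lnwwu ppaug wsyos rxfd huw jjip
Hunk 5: at line 1 remove [lnwwu,ppaug,wsyos] add [pxxcx] -> 5 lines: vob pxxcx rxfd huw jjip
Hunk 6: at line 1 remove [pxxcx,rxfd] add [uftd,jwpw] -> 5 lines: vob uftd jwpw huw jjip
Final line count: 5

Answer: 5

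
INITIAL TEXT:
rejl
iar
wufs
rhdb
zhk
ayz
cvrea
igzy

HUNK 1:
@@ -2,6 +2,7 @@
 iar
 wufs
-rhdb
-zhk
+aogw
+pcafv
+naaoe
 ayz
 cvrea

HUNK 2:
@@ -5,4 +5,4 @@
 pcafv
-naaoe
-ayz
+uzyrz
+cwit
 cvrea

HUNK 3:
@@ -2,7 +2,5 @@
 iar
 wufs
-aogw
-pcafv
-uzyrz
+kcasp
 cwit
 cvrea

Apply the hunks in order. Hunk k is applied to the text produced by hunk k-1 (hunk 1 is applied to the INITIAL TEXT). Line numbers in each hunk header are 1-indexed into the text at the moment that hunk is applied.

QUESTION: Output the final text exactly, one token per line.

Hunk 1: at line 2 remove [rhdb,zhk] add [aogw,pcafv,naaoe] -> 9 lines: rejl iar wufs aogw pcafv naaoe ayz cvrea igzy
Hunk 2: at line 5 remove [naaoe,ayz] add [uzyrz,cwit] -> 9 lines: rejl iar wufs aogw pcafv uzyrz cwit cvrea igzy
Hunk 3: at line 2 remove [aogw,pcafv,uzyrz] add [kcasp] -> 7 lines: rejl iar wufs kcasp cwit cvrea igzy

Answer: rejl
iar
wufs
kcasp
cwit
cvrea
igzy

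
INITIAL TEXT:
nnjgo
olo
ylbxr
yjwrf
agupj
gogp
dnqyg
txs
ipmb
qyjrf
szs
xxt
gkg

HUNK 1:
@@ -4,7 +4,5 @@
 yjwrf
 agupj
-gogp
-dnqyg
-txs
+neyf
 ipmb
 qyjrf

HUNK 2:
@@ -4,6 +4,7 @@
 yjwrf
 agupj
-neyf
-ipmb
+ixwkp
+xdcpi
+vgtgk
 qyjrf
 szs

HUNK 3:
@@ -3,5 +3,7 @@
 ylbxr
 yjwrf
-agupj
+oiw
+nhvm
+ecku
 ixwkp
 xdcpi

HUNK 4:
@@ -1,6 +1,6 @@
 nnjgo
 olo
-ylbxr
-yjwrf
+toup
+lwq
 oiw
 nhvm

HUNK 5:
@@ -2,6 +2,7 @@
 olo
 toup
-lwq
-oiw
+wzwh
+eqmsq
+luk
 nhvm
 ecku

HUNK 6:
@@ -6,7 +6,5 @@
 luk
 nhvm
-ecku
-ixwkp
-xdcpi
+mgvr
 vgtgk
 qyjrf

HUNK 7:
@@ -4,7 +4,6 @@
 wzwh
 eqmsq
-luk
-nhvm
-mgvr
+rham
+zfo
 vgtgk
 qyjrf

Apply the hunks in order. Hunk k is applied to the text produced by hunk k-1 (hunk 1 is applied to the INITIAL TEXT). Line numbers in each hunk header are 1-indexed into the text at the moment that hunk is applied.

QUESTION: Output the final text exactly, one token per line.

Answer: nnjgo
olo
toup
wzwh
eqmsq
rham
zfo
vgtgk
qyjrf
szs
xxt
gkg

Derivation:
Hunk 1: at line 4 remove [gogp,dnqyg,txs] add [neyf] -> 11 lines: nnjgo olo ylbxr yjwrf agupj neyf ipmb qyjrf szs xxt gkg
Hunk 2: at line 4 remove [neyf,ipmb] add [ixwkp,xdcpi,vgtgk] -> 12 lines: nnjgo olo ylbxr yjwrf agupj ixwkp xdcpi vgtgk qyjrf szs xxt gkg
Hunk 3: at line 3 remove [agupj] add [oiw,nhvm,ecku] -> 14 lines: nnjgo olo ylbxr yjwrf oiw nhvm ecku ixwkp xdcpi vgtgk qyjrf szs xxt gkg
Hunk 4: at line 1 remove [ylbxr,yjwrf] add [toup,lwq] -> 14 lines: nnjgo olo toup lwq oiw nhvm ecku ixwkp xdcpi vgtgk qyjrf szs xxt gkg
Hunk 5: at line 2 remove [lwq,oiw] add [wzwh,eqmsq,luk] -> 15 lines: nnjgo olo toup wzwh eqmsq luk nhvm ecku ixwkp xdcpi vgtgk qyjrf szs xxt gkg
Hunk 6: at line 6 remove [ecku,ixwkp,xdcpi] add [mgvr] -> 13 lines: nnjgo olo toup wzwh eqmsq luk nhvm mgvr vgtgk qyjrf szs xxt gkg
Hunk 7: at line 4 remove [luk,nhvm,mgvr] add [rham,zfo] -> 12 lines: nnjgo olo toup wzwh eqmsq rham zfo vgtgk qyjrf szs xxt gkg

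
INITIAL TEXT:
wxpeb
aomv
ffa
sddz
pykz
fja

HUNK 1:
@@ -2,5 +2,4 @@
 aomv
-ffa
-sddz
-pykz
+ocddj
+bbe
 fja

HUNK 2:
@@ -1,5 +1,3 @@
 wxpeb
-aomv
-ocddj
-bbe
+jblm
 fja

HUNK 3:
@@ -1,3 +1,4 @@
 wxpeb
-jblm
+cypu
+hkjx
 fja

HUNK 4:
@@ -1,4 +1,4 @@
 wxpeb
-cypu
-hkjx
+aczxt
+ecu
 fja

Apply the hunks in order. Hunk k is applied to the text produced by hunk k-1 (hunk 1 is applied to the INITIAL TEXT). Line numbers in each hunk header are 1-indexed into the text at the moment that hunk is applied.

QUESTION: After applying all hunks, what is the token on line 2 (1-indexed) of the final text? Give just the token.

Answer: aczxt

Derivation:
Hunk 1: at line 2 remove [ffa,sddz,pykz] add [ocddj,bbe] -> 5 lines: wxpeb aomv ocddj bbe fja
Hunk 2: at line 1 remove [aomv,ocddj,bbe] add [jblm] -> 3 lines: wxpeb jblm fja
Hunk 3: at line 1 remove [jblm] add [cypu,hkjx] -> 4 lines: wxpeb cypu hkjx fja
Hunk 4: at line 1 remove [cypu,hkjx] add [aczxt,ecu] -> 4 lines: wxpeb aczxt ecu fja
Final line 2: aczxt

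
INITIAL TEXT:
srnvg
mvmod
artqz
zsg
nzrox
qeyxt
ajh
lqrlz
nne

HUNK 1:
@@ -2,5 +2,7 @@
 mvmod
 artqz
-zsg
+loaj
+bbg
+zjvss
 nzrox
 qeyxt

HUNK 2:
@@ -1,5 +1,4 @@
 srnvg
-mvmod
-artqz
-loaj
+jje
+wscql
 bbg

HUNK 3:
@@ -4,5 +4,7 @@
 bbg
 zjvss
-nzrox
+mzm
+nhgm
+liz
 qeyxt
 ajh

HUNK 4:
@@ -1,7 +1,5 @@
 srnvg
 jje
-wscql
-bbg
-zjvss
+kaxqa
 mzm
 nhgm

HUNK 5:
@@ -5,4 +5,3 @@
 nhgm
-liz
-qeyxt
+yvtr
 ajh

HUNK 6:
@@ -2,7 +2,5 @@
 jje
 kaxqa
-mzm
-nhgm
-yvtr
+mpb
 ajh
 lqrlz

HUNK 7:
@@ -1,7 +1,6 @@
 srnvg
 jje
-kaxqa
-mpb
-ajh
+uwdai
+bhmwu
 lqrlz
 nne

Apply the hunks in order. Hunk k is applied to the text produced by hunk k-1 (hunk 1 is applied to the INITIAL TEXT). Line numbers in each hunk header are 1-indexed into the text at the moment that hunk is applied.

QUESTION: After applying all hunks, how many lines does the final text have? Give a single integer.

Answer: 6

Derivation:
Hunk 1: at line 2 remove [zsg] add [loaj,bbg,zjvss] -> 11 lines: srnvg mvmod artqz loaj bbg zjvss nzrox qeyxt ajh lqrlz nne
Hunk 2: at line 1 remove [mvmod,artqz,loaj] add [jje,wscql] -> 10 lines: srnvg jje wscql bbg zjvss nzrox qeyxt ajh lqrlz nne
Hunk 3: at line 4 remove [nzrox] add [mzm,nhgm,liz] -> 12 lines: srnvg jje wscql bbg zjvss mzm nhgm liz qeyxt ajh lqrlz nne
Hunk 4: at line 1 remove [wscql,bbg,zjvss] add [kaxqa] -> 10 lines: srnvg jje kaxqa mzm nhgm liz qeyxt ajh lqrlz nne
Hunk 5: at line 5 remove [liz,qeyxt] add [yvtr] -> 9 lines: srnvg jje kaxqa mzm nhgm yvtr ajh lqrlz nne
Hunk 6: at line 2 remove [mzm,nhgm,yvtr] add [mpb] -> 7 lines: srnvg jje kaxqa mpb ajh lqrlz nne
Hunk 7: at line 1 remove [kaxqa,mpb,ajh] add [uwdai,bhmwu] -> 6 lines: srnvg jje uwdai bhmwu lqrlz nne
Final line count: 6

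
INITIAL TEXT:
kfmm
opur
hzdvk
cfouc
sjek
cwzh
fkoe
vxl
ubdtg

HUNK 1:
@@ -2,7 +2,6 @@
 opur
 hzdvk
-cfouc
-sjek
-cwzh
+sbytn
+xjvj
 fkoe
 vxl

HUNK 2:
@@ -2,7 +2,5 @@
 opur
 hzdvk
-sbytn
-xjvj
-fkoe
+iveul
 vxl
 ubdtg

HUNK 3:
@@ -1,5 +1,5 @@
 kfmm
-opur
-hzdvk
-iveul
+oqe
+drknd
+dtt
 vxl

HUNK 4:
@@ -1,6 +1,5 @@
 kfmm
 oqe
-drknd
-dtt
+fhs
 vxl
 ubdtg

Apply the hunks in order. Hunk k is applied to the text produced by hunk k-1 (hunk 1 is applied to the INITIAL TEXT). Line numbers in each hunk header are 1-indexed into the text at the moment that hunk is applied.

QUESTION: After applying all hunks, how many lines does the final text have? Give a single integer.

Answer: 5

Derivation:
Hunk 1: at line 2 remove [cfouc,sjek,cwzh] add [sbytn,xjvj] -> 8 lines: kfmm opur hzdvk sbytn xjvj fkoe vxl ubdtg
Hunk 2: at line 2 remove [sbytn,xjvj,fkoe] add [iveul] -> 6 lines: kfmm opur hzdvk iveul vxl ubdtg
Hunk 3: at line 1 remove [opur,hzdvk,iveul] add [oqe,drknd,dtt] -> 6 lines: kfmm oqe drknd dtt vxl ubdtg
Hunk 4: at line 1 remove [drknd,dtt] add [fhs] -> 5 lines: kfmm oqe fhs vxl ubdtg
Final line count: 5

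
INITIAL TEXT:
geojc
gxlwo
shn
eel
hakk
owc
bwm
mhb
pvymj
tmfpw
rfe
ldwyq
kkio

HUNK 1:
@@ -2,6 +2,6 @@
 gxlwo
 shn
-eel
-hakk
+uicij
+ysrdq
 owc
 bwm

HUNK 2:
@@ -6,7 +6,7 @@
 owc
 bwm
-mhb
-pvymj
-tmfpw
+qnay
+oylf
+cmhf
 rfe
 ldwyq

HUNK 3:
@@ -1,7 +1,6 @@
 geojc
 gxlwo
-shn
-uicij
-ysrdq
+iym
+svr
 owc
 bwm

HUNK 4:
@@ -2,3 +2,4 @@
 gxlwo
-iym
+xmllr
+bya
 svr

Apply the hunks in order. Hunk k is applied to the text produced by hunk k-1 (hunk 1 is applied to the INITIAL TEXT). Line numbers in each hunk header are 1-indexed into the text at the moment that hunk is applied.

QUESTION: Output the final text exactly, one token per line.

Hunk 1: at line 2 remove [eel,hakk] add [uicij,ysrdq] -> 13 lines: geojc gxlwo shn uicij ysrdq owc bwm mhb pvymj tmfpw rfe ldwyq kkio
Hunk 2: at line 6 remove [mhb,pvymj,tmfpw] add [qnay,oylf,cmhf] -> 13 lines: geojc gxlwo shn uicij ysrdq owc bwm qnay oylf cmhf rfe ldwyq kkio
Hunk 3: at line 1 remove [shn,uicij,ysrdq] add [iym,svr] -> 12 lines: geojc gxlwo iym svr owc bwm qnay oylf cmhf rfe ldwyq kkio
Hunk 4: at line 2 remove [iym] add [xmllr,bya] -> 13 lines: geojc gxlwo xmllr bya svr owc bwm qnay oylf cmhf rfe ldwyq kkio

Answer: geojc
gxlwo
xmllr
bya
svr
owc
bwm
qnay
oylf
cmhf
rfe
ldwyq
kkio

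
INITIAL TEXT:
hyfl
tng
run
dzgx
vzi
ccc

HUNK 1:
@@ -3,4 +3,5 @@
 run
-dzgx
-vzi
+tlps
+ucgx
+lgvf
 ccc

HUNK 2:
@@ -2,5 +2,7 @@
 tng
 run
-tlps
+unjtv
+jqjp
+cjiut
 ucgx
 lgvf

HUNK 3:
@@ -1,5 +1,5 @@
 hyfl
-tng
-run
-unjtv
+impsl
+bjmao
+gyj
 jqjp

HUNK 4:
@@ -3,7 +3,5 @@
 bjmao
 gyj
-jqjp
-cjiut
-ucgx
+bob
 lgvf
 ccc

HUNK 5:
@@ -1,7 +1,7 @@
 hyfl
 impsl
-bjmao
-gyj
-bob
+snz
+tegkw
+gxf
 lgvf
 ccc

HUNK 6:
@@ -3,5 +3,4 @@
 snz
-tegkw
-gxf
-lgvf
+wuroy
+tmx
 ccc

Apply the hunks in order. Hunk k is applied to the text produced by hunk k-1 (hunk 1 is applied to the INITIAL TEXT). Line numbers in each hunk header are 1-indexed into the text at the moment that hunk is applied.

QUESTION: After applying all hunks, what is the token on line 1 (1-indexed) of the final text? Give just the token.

Hunk 1: at line 3 remove [dzgx,vzi] add [tlps,ucgx,lgvf] -> 7 lines: hyfl tng run tlps ucgx lgvf ccc
Hunk 2: at line 2 remove [tlps] add [unjtv,jqjp,cjiut] -> 9 lines: hyfl tng run unjtv jqjp cjiut ucgx lgvf ccc
Hunk 3: at line 1 remove [tng,run,unjtv] add [impsl,bjmao,gyj] -> 9 lines: hyfl impsl bjmao gyj jqjp cjiut ucgx lgvf ccc
Hunk 4: at line 3 remove [jqjp,cjiut,ucgx] add [bob] -> 7 lines: hyfl impsl bjmao gyj bob lgvf ccc
Hunk 5: at line 1 remove [bjmao,gyj,bob] add [snz,tegkw,gxf] -> 7 lines: hyfl impsl snz tegkw gxf lgvf ccc
Hunk 6: at line 3 remove [tegkw,gxf,lgvf] add [wuroy,tmx] -> 6 lines: hyfl impsl snz wuroy tmx ccc
Final line 1: hyfl

Answer: hyfl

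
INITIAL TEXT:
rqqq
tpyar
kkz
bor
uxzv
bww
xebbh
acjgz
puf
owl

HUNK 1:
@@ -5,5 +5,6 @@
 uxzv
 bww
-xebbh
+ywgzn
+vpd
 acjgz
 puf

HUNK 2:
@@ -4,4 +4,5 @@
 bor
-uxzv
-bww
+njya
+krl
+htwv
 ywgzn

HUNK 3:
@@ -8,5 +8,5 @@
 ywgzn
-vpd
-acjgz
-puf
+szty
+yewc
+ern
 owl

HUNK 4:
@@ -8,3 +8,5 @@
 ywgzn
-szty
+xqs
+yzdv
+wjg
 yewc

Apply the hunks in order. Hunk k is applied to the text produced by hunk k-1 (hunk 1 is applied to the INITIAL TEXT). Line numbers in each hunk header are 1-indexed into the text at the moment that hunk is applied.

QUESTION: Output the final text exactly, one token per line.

Hunk 1: at line 5 remove [xebbh] add [ywgzn,vpd] -> 11 lines: rqqq tpyar kkz bor uxzv bww ywgzn vpd acjgz puf owl
Hunk 2: at line 4 remove [uxzv,bww] add [njya,krl,htwv] -> 12 lines: rqqq tpyar kkz bor njya krl htwv ywgzn vpd acjgz puf owl
Hunk 3: at line 8 remove [vpd,acjgz,puf] add [szty,yewc,ern] -> 12 lines: rqqq tpyar kkz bor njya krl htwv ywgzn szty yewc ern owl
Hunk 4: at line 8 remove [szty] add [xqs,yzdv,wjg] -> 14 lines: rqqq tpyar kkz bor njya krl htwv ywgzn xqs yzdv wjg yewc ern owl

Answer: rqqq
tpyar
kkz
bor
njya
krl
htwv
ywgzn
xqs
yzdv
wjg
yewc
ern
owl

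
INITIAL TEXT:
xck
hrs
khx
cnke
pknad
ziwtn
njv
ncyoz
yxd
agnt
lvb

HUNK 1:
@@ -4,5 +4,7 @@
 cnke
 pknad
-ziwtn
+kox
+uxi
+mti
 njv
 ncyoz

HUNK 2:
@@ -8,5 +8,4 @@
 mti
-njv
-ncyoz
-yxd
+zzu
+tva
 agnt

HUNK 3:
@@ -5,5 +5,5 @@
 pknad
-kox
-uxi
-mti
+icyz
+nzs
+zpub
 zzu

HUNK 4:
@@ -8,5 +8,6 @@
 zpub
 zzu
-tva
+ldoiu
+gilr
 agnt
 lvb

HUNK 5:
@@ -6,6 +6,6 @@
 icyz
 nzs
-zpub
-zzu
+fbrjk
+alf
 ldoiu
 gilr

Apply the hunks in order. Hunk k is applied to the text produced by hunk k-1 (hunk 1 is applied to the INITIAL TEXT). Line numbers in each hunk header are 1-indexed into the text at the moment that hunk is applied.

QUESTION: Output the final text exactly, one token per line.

Answer: xck
hrs
khx
cnke
pknad
icyz
nzs
fbrjk
alf
ldoiu
gilr
agnt
lvb

Derivation:
Hunk 1: at line 4 remove [ziwtn] add [kox,uxi,mti] -> 13 lines: xck hrs khx cnke pknad kox uxi mti njv ncyoz yxd agnt lvb
Hunk 2: at line 8 remove [njv,ncyoz,yxd] add [zzu,tva] -> 12 lines: xck hrs khx cnke pknad kox uxi mti zzu tva agnt lvb
Hunk 3: at line 5 remove [kox,uxi,mti] add [icyz,nzs,zpub] -> 12 lines: xck hrs khx cnke pknad icyz nzs zpub zzu tva agnt lvb
Hunk 4: at line 8 remove [tva] add [ldoiu,gilr] -> 13 lines: xck hrs khx cnke pknad icyz nzs zpub zzu ldoiu gilr agnt lvb
Hunk 5: at line 6 remove [zpub,zzu] add [fbrjk,alf] -> 13 lines: xck hrs khx cnke pknad icyz nzs fbrjk alf ldoiu gilr agnt lvb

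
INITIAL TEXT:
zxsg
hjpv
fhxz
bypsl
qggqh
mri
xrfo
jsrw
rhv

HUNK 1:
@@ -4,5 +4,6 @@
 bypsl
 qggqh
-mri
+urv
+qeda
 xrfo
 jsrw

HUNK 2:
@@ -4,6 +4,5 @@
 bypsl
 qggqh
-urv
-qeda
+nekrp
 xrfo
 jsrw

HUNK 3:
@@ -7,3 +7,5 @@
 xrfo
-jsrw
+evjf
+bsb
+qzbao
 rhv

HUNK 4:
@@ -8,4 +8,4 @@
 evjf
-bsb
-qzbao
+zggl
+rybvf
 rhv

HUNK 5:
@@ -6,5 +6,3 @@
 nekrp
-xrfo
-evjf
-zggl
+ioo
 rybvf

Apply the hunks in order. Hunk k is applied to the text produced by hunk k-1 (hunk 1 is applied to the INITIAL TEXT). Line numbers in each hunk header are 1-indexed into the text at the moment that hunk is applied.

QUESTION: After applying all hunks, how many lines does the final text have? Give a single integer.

Hunk 1: at line 4 remove [mri] add [urv,qeda] -> 10 lines: zxsg hjpv fhxz bypsl qggqh urv qeda xrfo jsrw rhv
Hunk 2: at line 4 remove [urv,qeda] add [nekrp] -> 9 lines: zxsg hjpv fhxz bypsl qggqh nekrp xrfo jsrw rhv
Hunk 3: at line 7 remove [jsrw] add [evjf,bsb,qzbao] -> 11 lines: zxsg hjpv fhxz bypsl qggqh nekrp xrfo evjf bsb qzbao rhv
Hunk 4: at line 8 remove [bsb,qzbao] add [zggl,rybvf] -> 11 lines: zxsg hjpv fhxz bypsl qggqh nekrp xrfo evjf zggl rybvf rhv
Hunk 5: at line 6 remove [xrfo,evjf,zggl] add [ioo] -> 9 lines: zxsg hjpv fhxz bypsl qggqh nekrp ioo rybvf rhv
Final line count: 9

Answer: 9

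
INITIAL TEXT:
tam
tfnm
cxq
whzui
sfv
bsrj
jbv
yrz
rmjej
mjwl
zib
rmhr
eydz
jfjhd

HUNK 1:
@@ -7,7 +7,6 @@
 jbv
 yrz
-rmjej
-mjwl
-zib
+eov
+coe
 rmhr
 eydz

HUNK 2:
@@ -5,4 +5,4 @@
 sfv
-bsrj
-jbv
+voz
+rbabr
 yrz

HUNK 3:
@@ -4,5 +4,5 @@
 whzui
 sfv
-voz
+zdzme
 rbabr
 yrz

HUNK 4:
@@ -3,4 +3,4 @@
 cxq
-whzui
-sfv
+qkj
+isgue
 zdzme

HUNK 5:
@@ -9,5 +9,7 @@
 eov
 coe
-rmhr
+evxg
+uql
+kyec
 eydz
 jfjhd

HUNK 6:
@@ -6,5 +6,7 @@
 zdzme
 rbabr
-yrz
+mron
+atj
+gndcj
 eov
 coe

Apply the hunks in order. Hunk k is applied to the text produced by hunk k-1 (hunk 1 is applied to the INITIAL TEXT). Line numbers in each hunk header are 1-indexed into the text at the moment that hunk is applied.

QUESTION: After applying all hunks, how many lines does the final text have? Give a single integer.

Hunk 1: at line 7 remove [rmjej,mjwl,zib] add [eov,coe] -> 13 lines: tam tfnm cxq whzui sfv bsrj jbv yrz eov coe rmhr eydz jfjhd
Hunk 2: at line 5 remove [bsrj,jbv] add [voz,rbabr] -> 13 lines: tam tfnm cxq whzui sfv voz rbabr yrz eov coe rmhr eydz jfjhd
Hunk 3: at line 4 remove [voz] add [zdzme] -> 13 lines: tam tfnm cxq whzui sfv zdzme rbabr yrz eov coe rmhr eydz jfjhd
Hunk 4: at line 3 remove [whzui,sfv] add [qkj,isgue] -> 13 lines: tam tfnm cxq qkj isgue zdzme rbabr yrz eov coe rmhr eydz jfjhd
Hunk 5: at line 9 remove [rmhr] add [evxg,uql,kyec] -> 15 lines: tam tfnm cxq qkj isgue zdzme rbabr yrz eov coe evxg uql kyec eydz jfjhd
Hunk 6: at line 6 remove [yrz] add [mron,atj,gndcj] -> 17 lines: tam tfnm cxq qkj isgue zdzme rbabr mron atj gndcj eov coe evxg uql kyec eydz jfjhd
Final line count: 17

Answer: 17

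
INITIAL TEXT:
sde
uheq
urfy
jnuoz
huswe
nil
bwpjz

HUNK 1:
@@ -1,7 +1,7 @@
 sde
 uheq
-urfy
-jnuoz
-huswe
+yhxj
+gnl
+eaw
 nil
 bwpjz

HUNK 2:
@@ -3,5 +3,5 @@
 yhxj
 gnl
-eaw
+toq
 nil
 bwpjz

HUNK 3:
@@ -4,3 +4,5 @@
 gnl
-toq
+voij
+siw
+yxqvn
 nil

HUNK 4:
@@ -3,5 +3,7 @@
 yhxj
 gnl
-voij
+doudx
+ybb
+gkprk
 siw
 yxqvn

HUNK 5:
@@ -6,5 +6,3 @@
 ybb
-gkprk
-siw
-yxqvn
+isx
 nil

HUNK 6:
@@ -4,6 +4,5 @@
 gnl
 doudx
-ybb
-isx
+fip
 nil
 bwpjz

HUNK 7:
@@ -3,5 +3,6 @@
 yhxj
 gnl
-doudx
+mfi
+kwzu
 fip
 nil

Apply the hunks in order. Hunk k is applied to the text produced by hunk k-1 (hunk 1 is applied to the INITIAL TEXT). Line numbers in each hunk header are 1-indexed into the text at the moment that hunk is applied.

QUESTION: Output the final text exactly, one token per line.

Answer: sde
uheq
yhxj
gnl
mfi
kwzu
fip
nil
bwpjz

Derivation:
Hunk 1: at line 1 remove [urfy,jnuoz,huswe] add [yhxj,gnl,eaw] -> 7 lines: sde uheq yhxj gnl eaw nil bwpjz
Hunk 2: at line 3 remove [eaw] add [toq] -> 7 lines: sde uheq yhxj gnl toq nil bwpjz
Hunk 3: at line 4 remove [toq] add [voij,siw,yxqvn] -> 9 lines: sde uheq yhxj gnl voij siw yxqvn nil bwpjz
Hunk 4: at line 3 remove [voij] add [doudx,ybb,gkprk] -> 11 lines: sde uheq yhxj gnl doudx ybb gkprk siw yxqvn nil bwpjz
Hunk 5: at line 6 remove [gkprk,siw,yxqvn] add [isx] -> 9 lines: sde uheq yhxj gnl doudx ybb isx nil bwpjz
Hunk 6: at line 4 remove [ybb,isx] add [fip] -> 8 lines: sde uheq yhxj gnl doudx fip nil bwpjz
Hunk 7: at line 3 remove [doudx] add [mfi,kwzu] -> 9 lines: sde uheq yhxj gnl mfi kwzu fip nil bwpjz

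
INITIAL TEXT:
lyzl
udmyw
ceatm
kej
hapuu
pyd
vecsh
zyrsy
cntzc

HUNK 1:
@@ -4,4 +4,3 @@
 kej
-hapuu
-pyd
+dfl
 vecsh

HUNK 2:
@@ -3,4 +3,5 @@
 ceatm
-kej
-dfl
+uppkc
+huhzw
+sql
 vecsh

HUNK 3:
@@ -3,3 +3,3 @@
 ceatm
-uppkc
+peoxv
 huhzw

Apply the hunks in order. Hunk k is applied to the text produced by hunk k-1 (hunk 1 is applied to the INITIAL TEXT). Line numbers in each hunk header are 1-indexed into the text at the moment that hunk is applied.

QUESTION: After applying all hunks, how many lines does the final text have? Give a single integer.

Hunk 1: at line 4 remove [hapuu,pyd] add [dfl] -> 8 lines: lyzl udmyw ceatm kej dfl vecsh zyrsy cntzc
Hunk 2: at line 3 remove [kej,dfl] add [uppkc,huhzw,sql] -> 9 lines: lyzl udmyw ceatm uppkc huhzw sql vecsh zyrsy cntzc
Hunk 3: at line 3 remove [uppkc] add [peoxv] -> 9 lines: lyzl udmyw ceatm peoxv huhzw sql vecsh zyrsy cntzc
Final line count: 9

Answer: 9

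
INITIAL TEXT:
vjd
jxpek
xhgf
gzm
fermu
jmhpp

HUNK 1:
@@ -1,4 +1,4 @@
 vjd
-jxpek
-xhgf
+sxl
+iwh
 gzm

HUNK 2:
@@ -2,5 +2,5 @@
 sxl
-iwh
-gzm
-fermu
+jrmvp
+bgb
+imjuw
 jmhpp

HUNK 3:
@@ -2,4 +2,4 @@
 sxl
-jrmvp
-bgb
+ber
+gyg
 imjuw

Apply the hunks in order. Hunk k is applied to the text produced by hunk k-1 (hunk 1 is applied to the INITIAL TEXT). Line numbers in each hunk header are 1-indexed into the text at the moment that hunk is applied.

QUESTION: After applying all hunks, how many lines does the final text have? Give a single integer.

Answer: 6

Derivation:
Hunk 1: at line 1 remove [jxpek,xhgf] add [sxl,iwh] -> 6 lines: vjd sxl iwh gzm fermu jmhpp
Hunk 2: at line 2 remove [iwh,gzm,fermu] add [jrmvp,bgb,imjuw] -> 6 lines: vjd sxl jrmvp bgb imjuw jmhpp
Hunk 3: at line 2 remove [jrmvp,bgb] add [ber,gyg] -> 6 lines: vjd sxl ber gyg imjuw jmhpp
Final line count: 6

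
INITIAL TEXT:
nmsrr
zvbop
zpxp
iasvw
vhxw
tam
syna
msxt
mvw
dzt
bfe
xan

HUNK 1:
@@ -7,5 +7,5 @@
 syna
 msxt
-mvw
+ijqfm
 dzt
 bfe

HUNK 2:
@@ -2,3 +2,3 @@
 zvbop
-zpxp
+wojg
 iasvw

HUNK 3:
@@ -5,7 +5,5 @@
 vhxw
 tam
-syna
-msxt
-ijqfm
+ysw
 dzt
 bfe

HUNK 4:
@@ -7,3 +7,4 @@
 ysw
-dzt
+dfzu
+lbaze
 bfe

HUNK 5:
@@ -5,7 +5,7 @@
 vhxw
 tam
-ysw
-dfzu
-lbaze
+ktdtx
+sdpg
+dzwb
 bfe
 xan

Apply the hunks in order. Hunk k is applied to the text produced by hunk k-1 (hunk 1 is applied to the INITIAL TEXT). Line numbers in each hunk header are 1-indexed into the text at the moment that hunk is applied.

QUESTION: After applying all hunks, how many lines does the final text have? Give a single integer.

Hunk 1: at line 7 remove [mvw] add [ijqfm] -> 12 lines: nmsrr zvbop zpxp iasvw vhxw tam syna msxt ijqfm dzt bfe xan
Hunk 2: at line 2 remove [zpxp] add [wojg] -> 12 lines: nmsrr zvbop wojg iasvw vhxw tam syna msxt ijqfm dzt bfe xan
Hunk 3: at line 5 remove [syna,msxt,ijqfm] add [ysw] -> 10 lines: nmsrr zvbop wojg iasvw vhxw tam ysw dzt bfe xan
Hunk 4: at line 7 remove [dzt] add [dfzu,lbaze] -> 11 lines: nmsrr zvbop wojg iasvw vhxw tam ysw dfzu lbaze bfe xan
Hunk 5: at line 5 remove [ysw,dfzu,lbaze] add [ktdtx,sdpg,dzwb] -> 11 lines: nmsrr zvbop wojg iasvw vhxw tam ktdtx sdpg dzwb bfe xan
Final line count: 11

Answer: 11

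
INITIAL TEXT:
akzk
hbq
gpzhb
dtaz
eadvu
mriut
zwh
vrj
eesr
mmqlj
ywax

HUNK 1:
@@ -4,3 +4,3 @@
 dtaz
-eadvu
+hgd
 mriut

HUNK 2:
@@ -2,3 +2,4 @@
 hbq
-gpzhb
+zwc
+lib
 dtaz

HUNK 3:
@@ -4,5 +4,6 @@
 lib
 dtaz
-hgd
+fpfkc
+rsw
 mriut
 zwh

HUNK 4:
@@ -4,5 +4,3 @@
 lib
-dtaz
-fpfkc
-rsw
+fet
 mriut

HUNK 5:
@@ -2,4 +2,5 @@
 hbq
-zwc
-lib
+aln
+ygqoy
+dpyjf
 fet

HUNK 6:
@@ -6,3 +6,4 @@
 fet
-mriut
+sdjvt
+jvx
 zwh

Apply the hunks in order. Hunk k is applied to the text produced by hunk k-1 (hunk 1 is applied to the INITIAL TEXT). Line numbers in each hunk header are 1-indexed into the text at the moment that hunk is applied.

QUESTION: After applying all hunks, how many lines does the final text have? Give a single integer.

Answer: 13

Derivation:
Hunk 1: at line 4 remove [eadvu] add [hgd] -> 11 lines: akzk hbq gpzhb dtaz hgd mriut zwh vrj eesr mmqlj ywax
Hunk 2: at line 2 remove [gpzhb] add [zwc,lib] -> 12 lines: akzk hbq zwc lib dtaz hgd mriut zwh vrj eesr mmqlj ywax
Hunk 3: at line 4 remove [hgd] add [fpfkc,rsw] -> 13 lines: akzk hbq zwc lib dtaz fpfkc rsw mriut zwh vrj eesr mmqlj ywax
Hunk 4: at line 4 remove [dtaz,fpfkc,rsw] add [fet] -> 11 lines: akzk hbq zwc lib fet mriut zwh vrj eesr mmqlj ywax
Hunk 5: at line 2 remove [zwc,lib] add [aln,ygqoy,dpyjf] -> 12 lines: akzk hbq aln ygqoy dpyjf fet mriut zwh vrj eesr mmqlj ywax
Hunk 6: at line 6 remove [mriut] add [sdjvt,jvx] -> 13 lines: akzk hbq aln ygqoy dpyjf fet sdjvt jvx zwh vrj eesr mmqlj ywax
Final line count: 13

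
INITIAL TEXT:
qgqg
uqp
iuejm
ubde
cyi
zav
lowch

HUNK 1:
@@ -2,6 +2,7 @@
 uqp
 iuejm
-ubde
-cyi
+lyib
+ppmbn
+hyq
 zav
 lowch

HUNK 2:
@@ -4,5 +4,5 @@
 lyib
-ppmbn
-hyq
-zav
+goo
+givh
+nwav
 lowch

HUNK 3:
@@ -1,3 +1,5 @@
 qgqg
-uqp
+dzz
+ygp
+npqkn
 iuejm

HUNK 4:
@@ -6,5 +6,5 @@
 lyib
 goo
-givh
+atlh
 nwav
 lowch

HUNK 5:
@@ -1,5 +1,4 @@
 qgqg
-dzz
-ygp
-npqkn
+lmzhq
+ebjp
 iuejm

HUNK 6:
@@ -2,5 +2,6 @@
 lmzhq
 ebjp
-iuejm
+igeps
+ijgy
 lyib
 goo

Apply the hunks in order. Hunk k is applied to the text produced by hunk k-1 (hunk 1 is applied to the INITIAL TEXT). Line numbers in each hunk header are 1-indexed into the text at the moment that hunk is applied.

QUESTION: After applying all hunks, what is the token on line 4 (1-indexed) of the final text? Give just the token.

Hunk 1: at line 2 remove [ubde,cyi] add [lyib,ppmbn,hyq] -> 8 lines: qgqg uqp iuejm lyib ppmbn hyq zav lowch
Hunk 2: at line 4 remove [ppmbn,hyq,zav] add [goo,givh,nwav] -> 8 lines: qgqg uqp iuejm lyib goo givh nwav lowch
Hunk 3: at line 1 remove [uqp] add [dzz,ygp,npqkn] -> 10 lines: qgqg dzz ygp npqkn iuejm lyib goo givh nwav lowch
Hunk 4: at line 6 remove [givh] add [atlh] -> 10 lines: qgqg dzz ygp npqkn iuejm lyib goo atlh nwav lowch
Hunk 5: at line 1 remove [dzz,ygp,npqkn] add [lmzhq,ebjp] -> 9 lines: qgqg lmzhq ebjp iuejm lyib goo atlh nwav lowch
Hunk 6: at line 2 remove [iuejm] add [igeps,ijgy] -> 10 lines: qgqg lmzhq ebjp igeps ijgy lyib goo atlh nwav lowch
Final line 4: igeps

Answer: igeps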